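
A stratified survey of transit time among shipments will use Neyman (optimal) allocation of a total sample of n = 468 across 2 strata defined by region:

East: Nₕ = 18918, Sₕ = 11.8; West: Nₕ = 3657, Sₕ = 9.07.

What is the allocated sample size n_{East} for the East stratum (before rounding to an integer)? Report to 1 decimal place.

407.5

Neyman allocation: nₕ = n·NₕSₕ / Σⱼ NⱼSⱼ.
Σ NⱼSⱼ = 18918·11.8 + 3657·9.07 = 256401.39.
n_{East} = 468·18918·11.8 / 256401.39 = 407.5.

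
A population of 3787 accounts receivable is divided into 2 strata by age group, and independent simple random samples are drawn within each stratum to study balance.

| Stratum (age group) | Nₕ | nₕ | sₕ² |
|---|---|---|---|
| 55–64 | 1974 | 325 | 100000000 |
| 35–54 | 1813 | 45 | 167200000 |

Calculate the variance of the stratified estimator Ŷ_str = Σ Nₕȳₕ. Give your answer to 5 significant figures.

1.2911 × 10^13

Var(Ŷ_str) = Σₕ Nₕ²(1 − fₕ)sₕ²/nₕ.
55–64: 1974²·(1 − 325/1974)·100000000/325 = 1.0015772 × 10^12.
35–54: 1813²·(1 − 45/1813)·167200000/45 = 1.1909782 × 10^13.
Sum = 1.2911359 × 10^13.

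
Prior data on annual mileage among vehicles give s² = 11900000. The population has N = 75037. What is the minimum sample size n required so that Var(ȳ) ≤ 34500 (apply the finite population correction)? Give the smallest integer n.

Without fpc, n₀ = s²/D = 11900000/34500 = 344.9275.
With fpc, (1 − n/N)·s²/n ≤ D requires n ≥ n₀/(1 + n₀/N) = 344.9275/(1 + 344.9275/75037) = 343.3492.
Rounding up, n = 344.

344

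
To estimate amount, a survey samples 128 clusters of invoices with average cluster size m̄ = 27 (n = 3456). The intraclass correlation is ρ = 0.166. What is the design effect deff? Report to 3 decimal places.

deff = 1 + (27 − 1)·0.166 = 1 + 4.316 = 5.316.

5.316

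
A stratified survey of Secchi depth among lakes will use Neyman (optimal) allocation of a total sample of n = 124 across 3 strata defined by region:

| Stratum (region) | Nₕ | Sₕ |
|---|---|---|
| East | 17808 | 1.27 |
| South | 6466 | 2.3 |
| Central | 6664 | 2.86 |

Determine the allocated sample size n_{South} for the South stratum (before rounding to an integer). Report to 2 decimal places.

32.61

Neyman allocation: nₕ = n·NₕSₕ / Σⱼ NⱼSⱼ.
Σ NⱼSⱼ = 17808·1.27 + 6466·2.3 + 6664·2.86 = 56547.
n_{South} = 124·6466·2.3 / 56547 = 32.61.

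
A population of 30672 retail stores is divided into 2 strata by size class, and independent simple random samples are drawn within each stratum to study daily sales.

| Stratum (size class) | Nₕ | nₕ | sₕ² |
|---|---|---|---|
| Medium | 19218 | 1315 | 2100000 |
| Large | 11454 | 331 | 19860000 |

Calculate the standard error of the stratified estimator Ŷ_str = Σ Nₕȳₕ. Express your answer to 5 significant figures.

Var(Ŷ_str) = Σₕ Nₕ²(1 − fₕ)sₕ²/nₕ.
Medium: 19218²·(1 − 1315/19218)·2100000/1315 = 5.494492 × 10^11.
Large: 11454²·(1 − 331/11454)·19860000/331 = 7.6441705 × 10^12.
Sum = 8.1936197 × 10^12.
SE = √(8.1936197 × 10^12) = 2.8624 × 10^6.

2.8624 × 10^6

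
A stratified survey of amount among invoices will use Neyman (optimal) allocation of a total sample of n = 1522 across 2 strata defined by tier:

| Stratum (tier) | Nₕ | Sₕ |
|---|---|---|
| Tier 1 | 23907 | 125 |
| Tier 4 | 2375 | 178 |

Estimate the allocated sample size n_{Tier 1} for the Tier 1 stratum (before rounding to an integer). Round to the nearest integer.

1333

Neyman allocation: nₕ = n·NₕSₕ / Σⱼ NⱼSⱼ.
Σ NⱼSⱼ = 23907·125 + 2375·178 = 3.411125 × 10^6.
n_{Tier 1} = 1522·23907·125 / (3.411125 × 10^6) = 1333.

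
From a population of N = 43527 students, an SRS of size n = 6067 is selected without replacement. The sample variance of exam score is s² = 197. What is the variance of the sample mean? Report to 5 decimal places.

0.02794

Under SRS without replacement, Var(ȳ) = (1 − f)·s²/n with f = n/N = 6067/43527 = 0.13938475.
Var(ȳ) = (1 − 0.13938475)·197/6067 = 0.86061525·0.032470743 = 0.027944817.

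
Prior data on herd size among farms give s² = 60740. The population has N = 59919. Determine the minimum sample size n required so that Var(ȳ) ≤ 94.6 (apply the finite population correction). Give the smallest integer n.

636

Without fpc, n₀ = s²/D = 60740/94.6 = 642.0719.
With fpc, (1 − n/N)·s²/n ≤ D requires n ≥ n₀/(1 + n₀/N) = 642.0719/(1 + 642.0719/59919) = 635.2646.
Rounding up, n = 636.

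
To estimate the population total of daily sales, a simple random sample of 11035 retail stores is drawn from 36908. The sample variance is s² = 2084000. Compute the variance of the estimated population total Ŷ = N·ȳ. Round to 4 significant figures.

1.803 × 10^11

Var(Ŷ) = N²·Var(ȳ) = N²·(1 − n/N)·s²/n.
f = 11035/36908 = 0.29898667; Var(ȳ) = 0.70101333·2084000/11035 = 132.38892.
Var(Ŷ) = 36908² · 132.38892 = 1.8034025 × 10^11.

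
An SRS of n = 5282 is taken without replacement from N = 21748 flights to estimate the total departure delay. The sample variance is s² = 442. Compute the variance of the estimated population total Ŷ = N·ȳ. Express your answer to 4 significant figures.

2.997 × 10^7

Var(Ŷ) = N²·Var(ȳ) = N²·(1 − n/N)·s²/n.
f = 5282/21748 = 0.24287291; Var(ȳ) = 0.75712709·442/5282 = 0.063356716.
Var(Ŷ) = 21748² · 0.063356716 = 2.9966175 × 10^7.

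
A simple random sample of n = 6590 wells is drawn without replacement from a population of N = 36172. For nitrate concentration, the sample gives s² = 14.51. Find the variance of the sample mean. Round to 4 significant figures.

0.001801

Under SRS without replacement, Var(ȳ) = (1 − f)·s²/n with f = n/N = 6590/36172 = 0.18218512.
Var(ȳ) = (1 − 0.18218512)·14.51/6590 = 0.81781488·0.0022018209 = 0.0018006819.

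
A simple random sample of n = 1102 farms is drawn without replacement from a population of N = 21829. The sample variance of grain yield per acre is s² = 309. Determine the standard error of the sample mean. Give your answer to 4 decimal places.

0.5160

Under SRS without replacement, Var(ȳ) = (1 − f)·s²/n with f = n/N = 1102/21829 = 0.05048330.
Var(ȳ) = (1 − 0.05048330)·309/1102 = 0.94951670·0.28039927 = 0.26624379.
SE(ȳ) = √(0.26624379) = 0.5160.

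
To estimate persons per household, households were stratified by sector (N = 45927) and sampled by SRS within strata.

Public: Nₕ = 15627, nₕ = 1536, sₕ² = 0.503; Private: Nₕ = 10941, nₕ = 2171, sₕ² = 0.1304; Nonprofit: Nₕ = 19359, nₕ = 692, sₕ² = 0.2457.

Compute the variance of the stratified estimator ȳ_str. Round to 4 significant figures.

Var(ȳ_str) = Σₕ Wₕ²(1 − fₕ)sₕ²/nₕ with Wₕ = Nₕ/N, N = 45927.
Public: Wₕ = 0.34025736; term = 0.34025736²·(1 − 0.09829142)·0.503/1536 = 3.4186768 × 10^-5.
Private: Wₕ = 0.23822588; term = 0.23822588²·(1 − 0.19842793)·0.1304/2171 = 2.7323619 × 10^-6.
Nonprofit: Wₕ = 0.42151675; term = 0.42151675²·(1 − 0.03574565)·0.2457/692 = 6.0830355 × 10^-5.
Sum = 9.7749485 × 10^-5.

9.775 × 10^-5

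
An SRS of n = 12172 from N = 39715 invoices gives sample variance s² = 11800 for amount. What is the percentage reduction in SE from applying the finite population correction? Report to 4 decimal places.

f = n/N = 12172/39715 = 0.30648370.
SE_no-fpc = √(s²/n) = 0.98460045; SE_fpc = √((1−f)s²/n) = 0.81995189.
Ratio = √(1−f) = 0.83277626. Reduction = 100·(1 − 0.83277626) = 16.7224%.

16.7224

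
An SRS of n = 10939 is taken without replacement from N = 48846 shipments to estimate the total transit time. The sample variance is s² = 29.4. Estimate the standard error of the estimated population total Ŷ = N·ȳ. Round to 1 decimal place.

2230.8

Var(Ŷ) = N²·Var(ȳ) = N²·(1 − n/N)·s²/n.
f = 10939/48846 = 0.22394874; Var(ȳ) = 0.77605126·29.4/10939 = 0.0020857398.
Var(Ŷ) = 48846² · 0.0020857398 = 4.9764327 × 10^6.
SE(Ŷ) = √(4.9764327 × 10^6) = 2230.8.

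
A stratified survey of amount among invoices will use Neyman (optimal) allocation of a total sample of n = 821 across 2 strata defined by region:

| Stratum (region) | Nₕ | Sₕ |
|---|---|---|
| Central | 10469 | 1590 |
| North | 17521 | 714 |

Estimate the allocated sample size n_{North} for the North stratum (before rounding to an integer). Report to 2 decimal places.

352.27

Neyman allocation: nₕ = n·NₕSₕ / Σⱼ NⱼSⱼ.
Σ NⱼSⱼ = 10469·1590 + 17521·714 = 2.9155704 × 10^7.
n_{North} = 821·17521·714 / (2.9155704 × 10^7) = 352.27.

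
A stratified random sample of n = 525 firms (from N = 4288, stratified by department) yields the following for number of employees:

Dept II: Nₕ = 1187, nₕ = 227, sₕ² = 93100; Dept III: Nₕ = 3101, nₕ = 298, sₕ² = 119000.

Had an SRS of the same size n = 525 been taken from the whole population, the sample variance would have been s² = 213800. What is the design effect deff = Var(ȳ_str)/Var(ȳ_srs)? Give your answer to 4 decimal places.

0.5993

Var(ȳ_str) = Σ Wₕ²(1−fₕ)sₕ²/nₕ with Wₕ = Nₕ/4288:
  Dept II: (1187/4288)²·(1−227/1187)·93100/227 = 25.417698
  Dept III: (3101/4288)²·(1−298/3101)·119000/298 = 188.77566
  → Var(ȳ_str) = 214.19336.
Var(ȳ_srs) = (1 − 525/4288)·213800/525 = 357.37802.
deff = 214.19336 / 357.37802 = 0.5993.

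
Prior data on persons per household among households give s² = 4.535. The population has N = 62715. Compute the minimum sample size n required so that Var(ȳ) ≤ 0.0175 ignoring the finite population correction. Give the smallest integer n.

Without fpc, n₀ = s²/D = 4.535/0.0175 = 259.1429.
Rounding up, n = 260.

260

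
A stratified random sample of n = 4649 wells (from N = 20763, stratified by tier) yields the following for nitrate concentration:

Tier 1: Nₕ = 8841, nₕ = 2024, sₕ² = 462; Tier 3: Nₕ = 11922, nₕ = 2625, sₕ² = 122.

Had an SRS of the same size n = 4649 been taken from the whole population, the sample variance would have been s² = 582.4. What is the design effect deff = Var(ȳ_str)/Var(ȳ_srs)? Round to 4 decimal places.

Var(ȳ_str) = Σ Wₕ²(1−fₕ)sₕ²/nₕ with Wₕ = Nₕ/20763:
  Tier 1: (8841/20763)²·(1−2024/8841)·462/2024 = 0.031911406
  Tier 3: (11922/20763)²·(1−2625/11922)·122/2625 = 0.011949294
  → Var(ȳ_str) = 0.0438607.
Var(ȳ_srs) = (1 − 4649/20763)·582.4/4649 = 0.097224356.
deff = 0.0438607 / 0.097224356 = 0.4511.

0.4511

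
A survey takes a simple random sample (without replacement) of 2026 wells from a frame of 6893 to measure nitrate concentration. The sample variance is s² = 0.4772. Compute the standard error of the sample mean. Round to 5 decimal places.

Under SRS without replacement, Var(ȳ) = (1 − f)·s²/n with f = n/N = 2026/6893 = 0.29392137.
Var(ȳ) = (1 − 0.29392137)·0.4772/2026 = 0.70607863·2.3553801 × 10^-4 = 1.6630835 × 10^-4.
SE(ȳ) = √(1.6630835 × 10^-4) = 0.01290.

0.01290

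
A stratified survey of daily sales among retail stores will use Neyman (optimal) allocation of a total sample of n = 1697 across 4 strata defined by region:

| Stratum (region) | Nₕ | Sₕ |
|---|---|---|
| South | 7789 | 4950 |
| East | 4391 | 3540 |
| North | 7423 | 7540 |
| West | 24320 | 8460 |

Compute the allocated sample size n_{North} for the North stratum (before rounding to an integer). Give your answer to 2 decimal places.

Neyman allocation: nₕ = n·NₕSₕ / Σⱼ NⱼSⱼ.
Σ NⱼSⱼ = 7789·4950 + 4391·3540 + 7423·7540 + 24320·8460 = 3.1581631 × 10^8.
n_{North} = 1697·7423·7540 / (3.1581631 × 10^8) = 300.74.

300.74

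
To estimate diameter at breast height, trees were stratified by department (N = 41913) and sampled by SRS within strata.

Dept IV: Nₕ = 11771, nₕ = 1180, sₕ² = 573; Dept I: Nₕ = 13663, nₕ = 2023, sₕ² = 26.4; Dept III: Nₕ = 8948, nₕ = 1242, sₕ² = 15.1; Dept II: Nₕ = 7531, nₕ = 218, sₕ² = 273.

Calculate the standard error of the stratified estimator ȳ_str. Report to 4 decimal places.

Var(ȳ_str) = Σₕ Wₕ²(1 − fₕ)sₕ²/nₕ with Wₕ = Nₕ/N, N = 41913.
Dept IV: Wₕ = 0.28084365; term = 0.28084365²·(1 − 0.10024637)·573/1180 = 0.034460807.
Dept I: Wₕ = 0.32598478; term = 0.32598478²·(1 − 0.14806411)·26.4/2023 = 0.0011814344.
Dept III: Wₕ = 0.21348985; term = 0.21348985²·(1 − 0.13880197)·15.1/1242 = 4.7721363 × 10^-4.
Dept II: Wₕ = 0.17968172; term = 0.17968172²·(1 − 0.02894702)·273/218 = 0.039260595.
Sum = 0.07538005.
SE = √(0.07538005) = 0.2746.

0.2746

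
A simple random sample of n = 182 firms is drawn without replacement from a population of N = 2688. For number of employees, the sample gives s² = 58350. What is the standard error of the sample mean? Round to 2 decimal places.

17.29

Under SRS without replacement, Var(ȳ) = (1 − f)·s²/n with f = n/N = 182/2688 = 0.06770833.
Var(ȳ) = (1 − 0.06770833)·58350/182 = 0.93229167·320.6044 = 298.89681.
SE(ȳ) = √(298.89681) = 17.29.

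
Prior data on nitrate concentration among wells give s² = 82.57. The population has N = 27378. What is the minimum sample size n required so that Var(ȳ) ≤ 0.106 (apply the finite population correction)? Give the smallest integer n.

Without fpc, n₀ = s²/D = 82.57/0.106 = 778.9623.
With fpc, (1 − n/N)·s²/n ≤ D requires n ≥ n₀/(1 + n₀/N) = 778.9623/(1 + 778.9623/27378) = 757.4123.
Rounding up, n = 758.

758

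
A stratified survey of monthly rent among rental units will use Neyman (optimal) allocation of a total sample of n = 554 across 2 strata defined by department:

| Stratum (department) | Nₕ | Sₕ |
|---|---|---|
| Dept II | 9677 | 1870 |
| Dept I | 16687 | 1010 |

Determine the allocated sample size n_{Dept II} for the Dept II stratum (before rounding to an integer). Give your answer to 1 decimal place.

Neyman allocation: nₕ = n·NₕSₕ / Σⱼ NⱼSⱼ.
Σ NⱼSⱼ = 9677·1870 + 16687·1010 = 3.494986 × 10^7.
n_{Dept II} = 554·9677·1870 / (3.494986 × 10^7) = 286.8.

286.8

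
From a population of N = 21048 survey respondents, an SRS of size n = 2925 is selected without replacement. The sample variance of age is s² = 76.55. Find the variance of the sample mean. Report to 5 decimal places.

0.02253

Under SRS without replacement, Var(ȳ) = (1 − f)·s²/n with f = n/N = 2925/21048 = 0.13896807.
Var(ȳ) = (1 − 0.13896807)·76.55/2925 = 0.86103193·0.02617094 = 0.022534015.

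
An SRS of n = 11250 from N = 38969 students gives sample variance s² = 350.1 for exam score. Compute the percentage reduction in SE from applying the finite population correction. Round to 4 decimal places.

15.6609

f = n/N = 11250/38969 = 0.28869101.
SE_no-fpc = √(s²/n) = 0.17640862; SE_fpc = √((1−f)s²/n) = 0.1487815.
Ratio = √(1−f) = 0.84339136. Reduction = 100·(1 − 0.84339136) = 15.6609%.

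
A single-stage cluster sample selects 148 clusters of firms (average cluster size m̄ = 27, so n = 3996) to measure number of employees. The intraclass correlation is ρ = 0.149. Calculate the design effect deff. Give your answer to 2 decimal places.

deff = 1 + (27 − 1)·0.149 = 1 + 3.874 = 4.874.

4.87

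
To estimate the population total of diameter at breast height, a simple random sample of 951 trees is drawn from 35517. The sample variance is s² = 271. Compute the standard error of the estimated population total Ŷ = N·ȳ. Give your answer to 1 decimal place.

18704.1

Var(Ŷ) = N²·Var(ȳ) = N²·(1 − n/N)·s²/n.
f = 951/35517 = 0.02677591; Var(ȳ) = 0.97322409·271/951 = 0.27733305.
Var(Ŷ) = 35517² · 0.27733305 = 3.498438 × 10^8.
SE(Ŷ) = √(3.498438 × 10^8) = 18704.1.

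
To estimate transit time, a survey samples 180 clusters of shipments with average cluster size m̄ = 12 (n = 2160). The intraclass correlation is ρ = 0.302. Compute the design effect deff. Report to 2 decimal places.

4.32

deff = 1 + (12 − 1)·0.302 = 1 + 3.322 = 4.322.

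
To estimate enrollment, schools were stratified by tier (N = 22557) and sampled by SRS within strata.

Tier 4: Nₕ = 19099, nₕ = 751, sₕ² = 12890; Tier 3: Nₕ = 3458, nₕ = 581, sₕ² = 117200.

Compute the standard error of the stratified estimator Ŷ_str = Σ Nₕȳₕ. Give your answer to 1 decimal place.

89563.0

Var(Ŷ_str) = Σₕ Nₕ²(1 − fₕ)sₕ²/nₕ.
Tier 4: 19099²·(1 − 751/19099)·12890/751 = 6.0146774 × 10^9.
Tier 3: 3458²·(1 − 581/3458)·117200/581 = 2.0068565 × 10^9.
Sum = 8.0215339 × 10^9.
SE = √(8.0215339 × 10^9) = 89563.0.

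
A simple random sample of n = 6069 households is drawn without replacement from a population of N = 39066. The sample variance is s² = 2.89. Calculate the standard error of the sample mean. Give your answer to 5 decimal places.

Under SRS without replacement, Var(ȳ) = (1 − f)·s²/n with f = n/N = 6069/39066 = 0.15535248.
Var(ȳ) = (1 − 0.15535248)·2.89/6069 = 0.84464752·4.7619048 × 10^-4 = 4.022131 × 10^-4.
SE(ȳ) = √(4.022131 × 10^-4) = 0.02006.

0.02006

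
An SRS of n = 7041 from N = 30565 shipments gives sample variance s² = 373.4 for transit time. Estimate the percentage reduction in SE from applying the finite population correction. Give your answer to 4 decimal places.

12.2710

f = n/N = 7041/30565 = 0.23036152.
SE_no-fpc = √(s²/n) = 0.2302873; SE_fpc = √((1−f)s²/n) = 0.20202884.
Ratio = √(1−f) = 0.87729042. Reduction = 100·(1 − 0.87729042) = 12.2710%.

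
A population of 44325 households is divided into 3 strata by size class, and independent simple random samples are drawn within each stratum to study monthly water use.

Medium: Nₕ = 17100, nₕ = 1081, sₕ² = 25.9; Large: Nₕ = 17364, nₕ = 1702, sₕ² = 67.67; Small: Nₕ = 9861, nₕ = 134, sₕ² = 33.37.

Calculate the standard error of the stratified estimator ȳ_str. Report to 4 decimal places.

Var(ȳ_str) = Σₕ Wₕ²(1 − fₕ)sₕ²/nₕ with Wₕ = Nₕ/N, N = 44325.
Medium: Wₕ = 0.38578680; term = 0.38578680²·(1 − 0.06321637)·25.9/1081 = 0.003340474.
Large: Wₕ = 0.39174281; term = 0.39174281²·(1 − 0.09801889)·67.67/1702 = 0.005503464.
Small: Wₕ = 0.22247039; term = 0.22247039²·(1 − 0.01358889)·33.37/134 = 0.012157766.
Sum = 0.021001704.
SE = √(0.021001704) = 0.1449.

0.1449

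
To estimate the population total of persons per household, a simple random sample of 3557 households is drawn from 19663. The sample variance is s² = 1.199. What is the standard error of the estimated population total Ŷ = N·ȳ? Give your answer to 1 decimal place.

Var(Ŷ) = N²·Var(ȳ) = N²·(1 − n/N)·s²/n.
f = 3557/19663 = 0.18089813; Var(ȳ) = 0.81910187·1.199/3557 = 2.7610434 × 10^-4.
Var(Ŷ) = 19663² · (2.7610434 × 10^-4) = 106751.21.
SE(Ŷ) = √(106751.21) = 326.7.

326.7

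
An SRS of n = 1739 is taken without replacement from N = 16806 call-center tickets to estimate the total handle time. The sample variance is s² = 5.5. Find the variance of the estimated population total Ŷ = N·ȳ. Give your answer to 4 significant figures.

800900

Var(Ŷ) = N²·Var(ȳ) = N²·(1 − n/N)·s²/n.
f = 1739/16806 = 0.10347495; Var(ȳ) = 0.89652505·5.5/1739 = 0.0028354731.
Var(Ŷ) = 16806² · 0.0028354731 = 800855.66.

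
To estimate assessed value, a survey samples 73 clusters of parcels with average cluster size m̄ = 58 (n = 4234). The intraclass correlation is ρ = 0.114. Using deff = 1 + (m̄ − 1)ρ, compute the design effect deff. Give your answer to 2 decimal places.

deff = 1 + (58 − 1)·0.114 = 1 + 6.498 = 7.498.

7.50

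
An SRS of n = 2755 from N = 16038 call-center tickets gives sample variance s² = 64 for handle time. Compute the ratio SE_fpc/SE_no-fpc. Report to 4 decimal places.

f = n/N = 2755/16038 = 0.17177952.
SE_no-fpc = √(s²/n) = 0.15241552; SE_fpc = √((1−f)s²/n) = 0.13870821.
Ratio = √(1−f) = 0.91006619.

0.9101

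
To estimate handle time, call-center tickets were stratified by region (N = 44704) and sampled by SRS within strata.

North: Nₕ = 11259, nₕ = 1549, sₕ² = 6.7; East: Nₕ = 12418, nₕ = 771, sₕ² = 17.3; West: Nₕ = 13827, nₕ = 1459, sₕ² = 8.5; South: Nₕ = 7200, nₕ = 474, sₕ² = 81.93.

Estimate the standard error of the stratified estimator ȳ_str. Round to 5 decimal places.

Var(ȳ_str) = Σₕ Wₕ²(1 − fₕ)sₕ²/nₕ with Wₕ = Nₕ/N, N = 44704.
North: Wₕ = 0.25185666; term = 0.25185666²·(1 − 0.13757883)·6.7/1549 = 2.3661903 × 10^-4.
East: Wₕ = 0.27778275; term = 0.27778275²·(1 − 0.06208729)·17.3/771 = 0.0016239202.
West: Wₕ = 0.30930118; term = 0.30930118²·(1 − 0.10551819)·8.5/1459 = 4.9853804 × 10^-4.
South: Wₕ = 0.16105941; term = 0.16105941²·(1 − 0.06583333)·81.93/474 = 0.0041885259.
Sum = 0.0065476032.
SE = √(0.0065476032) = 0.08092.

0.08092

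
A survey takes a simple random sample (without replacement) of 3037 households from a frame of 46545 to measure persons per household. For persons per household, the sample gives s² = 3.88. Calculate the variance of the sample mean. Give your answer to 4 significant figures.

0.001194

Under SRS without replacement, Var(ȳ) = (1 − f)·s²/n with f = n/N = 3037/46545 = 0.06524868.
Var(ȳ) = (1 − 0.06524868)·3.88/3037 = 0.93475132·0.0012775766 = 0.0011942164.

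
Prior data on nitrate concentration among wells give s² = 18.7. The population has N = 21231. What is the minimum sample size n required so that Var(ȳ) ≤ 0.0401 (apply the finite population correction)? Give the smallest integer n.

457

Without fpc, n₀ = s²/D = 18.7/0.0401 = 466.3342.
With fpc, (1 − n/N)·s²/n ≤ D requires n ≥ n₀/(1 + n₀/N) = 466.3342/(1 + 466.3342/21231) = 456.3114.
Rounding up, n = 457.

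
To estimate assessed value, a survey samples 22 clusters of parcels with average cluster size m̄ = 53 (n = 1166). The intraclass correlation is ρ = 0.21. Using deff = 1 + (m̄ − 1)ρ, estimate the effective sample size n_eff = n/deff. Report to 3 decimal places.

deff = 1 + (53 − 1)·0.21 = 1 + 10.92 = 11.92.
n_eff = 1166 / 11.92 = 97.819.

97.819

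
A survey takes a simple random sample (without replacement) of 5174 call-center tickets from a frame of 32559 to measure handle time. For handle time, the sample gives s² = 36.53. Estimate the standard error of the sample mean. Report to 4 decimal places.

0.0771

Under SRS without replacement, Var(ȳ) = (1 − f)·s²/n with f = n/N = 5174/32559 = 0.15891151.
Var(ȳ) = (1 − 0.15891151)·36.53/5174 = 0.84108849·0.0070603015 = 0.0059383383.
SE(ȳ) = √(0.0059383383) = 0.0771.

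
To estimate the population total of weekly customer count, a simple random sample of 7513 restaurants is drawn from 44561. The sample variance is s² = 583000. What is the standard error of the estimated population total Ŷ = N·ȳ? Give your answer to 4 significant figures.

357900

Var(Ŷ) = N²·Var(ȳ) = N²·(1 − n/N)·s²/n.
f = 7513/44561 = 0.16860035; Var(ȳ) = 0.83139965·583000/7513 = 64.515639.
Var(Ŷ) = 44561² · 64.515639 = 1.2810759 × 10^11.
SE(Ŷ) = √(1.2810759 × 10^11) = 357900.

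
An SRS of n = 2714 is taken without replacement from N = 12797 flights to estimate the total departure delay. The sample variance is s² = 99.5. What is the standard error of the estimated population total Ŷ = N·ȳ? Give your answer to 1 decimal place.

Var(Ŷ) = N²·Var(ȳ) = N²·(1 − n/N)·s²/n.
f = 2714/12797 = 0.21208096; Var(ȳ) = 0.78791904·99.5/2714 = 0.028886494.
Var(Ŷ) = 12797² · 0.028886494 = 4.730545 × 10^6.
SE(Ŷ) = √(4.730545 × 10^6) = 2175.0.

2175.0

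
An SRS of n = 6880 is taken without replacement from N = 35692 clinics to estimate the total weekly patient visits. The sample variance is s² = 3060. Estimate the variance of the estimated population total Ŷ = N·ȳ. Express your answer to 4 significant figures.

4.574 × 10^8

Var(Ŷ) = N²·Var(ȳ) = N²·(1 − n/N)·s²/n.
f = 6880/35692 = 0.19276028; Var(ȳ) = 0.80723972·3060/6880 = 0.35903394.
Var(Ŷ) = 35692² · 0.35903394 = 4.5738011 × 10^8.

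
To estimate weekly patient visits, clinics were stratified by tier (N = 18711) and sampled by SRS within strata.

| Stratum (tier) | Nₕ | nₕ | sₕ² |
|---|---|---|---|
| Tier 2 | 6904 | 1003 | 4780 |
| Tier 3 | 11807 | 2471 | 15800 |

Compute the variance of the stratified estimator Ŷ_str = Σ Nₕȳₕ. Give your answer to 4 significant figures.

Var(Ŷ_str) = Σₕ Nₕ²(1 − fₕ)sₕ²/nₕ.
Tier 2: 6904²·(1 − 1003/6904)·4780/1003 = 1.9415714 × 10^8.
Tier 3: 11807²·(1 − 2471/11807)·15800/2471 = 7.048306 × 10^8.
Sum = 8.9898774 × 10^8.

8.990 × 10^8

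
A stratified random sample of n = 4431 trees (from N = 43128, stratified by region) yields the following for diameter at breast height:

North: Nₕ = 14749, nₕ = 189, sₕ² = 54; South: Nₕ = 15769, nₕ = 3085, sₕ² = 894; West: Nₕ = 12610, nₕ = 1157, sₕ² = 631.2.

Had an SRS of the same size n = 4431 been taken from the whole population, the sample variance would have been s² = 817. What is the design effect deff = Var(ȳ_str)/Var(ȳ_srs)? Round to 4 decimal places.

0.6438

Var(ȳ_str) = Σ Wₕ²(1−fₕ)sₕ²/nₕ with Wₕ = Nₕ/43128:
  North: (14749/43128)²·(1−189/14749)·54/189 = 0.032986578
  South: (15769/43128)²·(1−3085/15769)·894/3085 = 0.031161912
  West: (12610/43128)²·(1−1157/12610)·631.2/1157 = 0.042359355
  → Var(ȳ_str) = 0.10650785.
Var(ȳ_srs) = (1 − 4431/43128)·817/4431 = 0.16543915.
deff = 0.10650785 / 0.16543915 = 0.6438.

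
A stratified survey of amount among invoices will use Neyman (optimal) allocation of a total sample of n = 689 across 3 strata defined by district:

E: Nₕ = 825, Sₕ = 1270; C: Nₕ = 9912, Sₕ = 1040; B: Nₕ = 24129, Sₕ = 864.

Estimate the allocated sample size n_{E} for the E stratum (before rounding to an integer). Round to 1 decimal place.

22.4

Neyman allocation: nₕ = n·NₕSₕ / Σⱼ NⱼSⱼ.
Σ NⱼSⱼ = 825·1270 + 9912·1040 + 24129·864 = 3.2203686 × 10^7.
n_{E} = 689·825·1270 / (3.2203686 × 10^7) = 22.4.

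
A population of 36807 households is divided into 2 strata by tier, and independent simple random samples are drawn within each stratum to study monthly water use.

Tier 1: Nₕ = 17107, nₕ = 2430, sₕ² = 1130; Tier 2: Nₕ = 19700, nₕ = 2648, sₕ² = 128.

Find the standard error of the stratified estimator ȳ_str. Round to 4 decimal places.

Var(ȳ_str) = Σₕ Wₕ²(1 − fₕ)sₕ²/nₕ with Wₕ = Nₕ/N, N = 36807.
Tier 1: Wₕ = 0.46477572; term = 0.46477572²·(1 − 0.14204712)·1130/2430 = 0.086183173.
Tier 2: Wₕ = 0.53522428; term = 0.53522428²·(1 − 0.13441624)·128/2648 = 0.011985956.
Sum = 0.098169129.
SE = √(0.098169129) = 0.3133.

0.3133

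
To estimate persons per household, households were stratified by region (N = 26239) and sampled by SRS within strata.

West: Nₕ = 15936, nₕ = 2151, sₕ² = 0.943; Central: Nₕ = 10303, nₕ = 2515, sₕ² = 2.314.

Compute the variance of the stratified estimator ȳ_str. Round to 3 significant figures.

2.47 × 10^-4

Var(ȳ_str) = Σₕ Wₕ²(1 − fₕ)sₕ²/nₕ with Wₕ = Nₕ/N, N = 26239.
West: Wₕ = 0.60734022; term = 0.60734022²·(1 − 0.13497741)·0.943/2151 = 1.3988232 × 10^-4.
Central: Wₕ = 0.39265978; term = 0.39265978²·(1 − 0.24410366)·2.314/2515 = 1.0723102 × 10^-4.
Sum = 2.4711334 × 10^-4.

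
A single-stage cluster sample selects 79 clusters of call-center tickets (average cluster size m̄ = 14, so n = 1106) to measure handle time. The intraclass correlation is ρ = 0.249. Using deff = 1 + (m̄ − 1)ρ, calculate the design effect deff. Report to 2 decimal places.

4.24

deff = 1 + (14 − 1)·0.249 = 1 + 3.237 = 4.237.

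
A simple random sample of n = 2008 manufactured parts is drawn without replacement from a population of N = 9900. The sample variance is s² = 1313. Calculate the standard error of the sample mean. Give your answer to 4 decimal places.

Under SRS without replacement, Var(ȳ) = (1 − f)·s²/n with f = n/N = 2008/9900 = 0.20282828.
Var(ȳ) = (1 − 0.20282828)·1313/2008 = 0.79717172·0.65388446 = 0.5212582.
SE(ȳ) = √(0.5212582) = 0.7220.

0.7220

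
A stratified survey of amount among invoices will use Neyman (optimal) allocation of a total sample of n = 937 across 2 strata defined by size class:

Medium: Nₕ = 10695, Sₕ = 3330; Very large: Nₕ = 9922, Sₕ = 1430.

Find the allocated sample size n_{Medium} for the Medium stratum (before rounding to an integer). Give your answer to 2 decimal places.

Neyman allocation: nₕ = n·NₕSₕ / Σⱼ NⱼSⱼ.
Σ NⱼSⱼ = 10695·3330 + 9922·1430 = 4.980281 × 10^7.
n_{Medium} = 937·10695·3330 / (4.980281 × 10^7) = 670.06.

670.06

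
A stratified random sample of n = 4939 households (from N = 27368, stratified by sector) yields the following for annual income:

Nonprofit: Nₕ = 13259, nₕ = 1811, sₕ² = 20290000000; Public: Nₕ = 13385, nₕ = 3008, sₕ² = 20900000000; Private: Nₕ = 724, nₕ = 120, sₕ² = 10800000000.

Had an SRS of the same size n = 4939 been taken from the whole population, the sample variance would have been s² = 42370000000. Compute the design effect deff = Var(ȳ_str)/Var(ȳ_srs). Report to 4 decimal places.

0.5137

Var(ȳ_str) = Σ Wₕ²(1−fₕ)sₕ²/nₕ with Wₕ = Nₕ/27368:
  Nonprofit: (13259/27368)²·(1−1811/13259)·20290000000/1811 = 2.270481 × 10^6
  Public: (13385/27368)²·(1−3008/13385)·20900000000/3008 = 1.2884647 × 10^6
  Private: (724/27368)²·(1−120/724)·10800000000/120 = 52545.06
  → Var(ȳ_str) = 3.6114908 × 10^6.
Var(ȳ_srs) = (1 − 4939/27368)·42370000000/4939 = 7.0305012 × 10^6.
deff = (3.6114908 × 10^6) / (7.0305012 × 10^6) = 0.5137.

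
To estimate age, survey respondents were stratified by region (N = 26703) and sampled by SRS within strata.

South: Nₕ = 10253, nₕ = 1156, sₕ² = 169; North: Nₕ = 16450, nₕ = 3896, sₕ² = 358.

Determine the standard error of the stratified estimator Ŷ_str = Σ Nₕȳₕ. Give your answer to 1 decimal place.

5710.7

Var(Ŷ_str) = Σₕ Nₕ²(1 − fₕ)sₕ²/nₕ.
South: 10253²·(1 − 1156/10253)·169/1156 = 1.3635718 × 10^7.
North: 16450²·(1 − 3896/16450)·358/3896 = 1.8976325 × 10^7.
Sum = 3.2612043 × 10^7.
SE = √(3.2612043 × 10^7) = 5710.7.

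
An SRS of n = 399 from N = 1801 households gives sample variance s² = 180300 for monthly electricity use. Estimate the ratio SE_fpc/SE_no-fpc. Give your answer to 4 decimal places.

0.8823

f = n/N = 399/1801 = 0.22154359.
SE_no-fpc = √(s²/n) = 21.257462; SE_fpc = √((1−f)s²/n) = 18.755497.
Ratio = √(1−f) = 0.88230177.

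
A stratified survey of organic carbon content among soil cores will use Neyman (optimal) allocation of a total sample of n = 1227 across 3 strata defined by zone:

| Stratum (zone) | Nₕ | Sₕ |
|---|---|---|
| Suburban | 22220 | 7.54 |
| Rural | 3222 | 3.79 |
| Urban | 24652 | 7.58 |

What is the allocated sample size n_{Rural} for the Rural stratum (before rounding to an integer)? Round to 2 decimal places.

40.87

Neyman allocation: nₕ = n·NₕSₕ / Σⱼ NⱼSⱼ.
Σ NⱼSⱼ = 22220·7.54 + 3222·3.79 + 24652·7.58 = 366612.34.
n_{Rural} = 1227·3222·3.79 / 366612.34 = 40.87.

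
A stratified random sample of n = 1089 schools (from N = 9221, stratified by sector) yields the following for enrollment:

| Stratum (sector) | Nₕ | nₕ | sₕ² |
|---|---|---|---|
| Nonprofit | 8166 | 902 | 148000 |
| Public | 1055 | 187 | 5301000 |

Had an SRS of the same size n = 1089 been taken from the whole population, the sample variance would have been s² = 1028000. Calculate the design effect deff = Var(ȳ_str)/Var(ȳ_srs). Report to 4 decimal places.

Var(ȳ_str) = Σ Wₕ²(1−fₕ)sₕ²/nₕ with Wₕ = Nₕ/9221:
  Nonprofit: (8166/9221)²·(1−902/8166)·148000/902 = 114.46807
  Public: (1055/9221)²·(1−187/1055)·5301000/187 = 305.30389
  → Var(ȳ_str) = 419.77196.
Var(ȳ_srs) = (1 − 1089/9221)·1028000/1089 = 832.50065.
deff = 419.77196 / 832.50065 = 0.5042.

0.5042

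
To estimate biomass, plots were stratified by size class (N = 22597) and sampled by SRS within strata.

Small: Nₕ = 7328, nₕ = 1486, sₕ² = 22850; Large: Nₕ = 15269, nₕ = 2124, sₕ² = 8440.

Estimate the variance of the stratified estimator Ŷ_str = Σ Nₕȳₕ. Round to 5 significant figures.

1.4558 × 10^9

Var(Ŷ_str) = Σₕ Nₕ²(1 − fₕ)sₕ²/nₕ.
Small: 7328²·(1 − 1486/7328)·22850/1486 = 6.5828568 × 10^8.
Large: 15269²·(1 − 2124/15269)·8440/2124 = 7.975522 × 10^8.
Sum = 1.4558379 × 10^9.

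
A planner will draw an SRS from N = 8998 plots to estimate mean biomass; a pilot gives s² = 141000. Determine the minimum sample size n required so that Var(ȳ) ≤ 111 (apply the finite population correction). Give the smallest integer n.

Without fpc, n₀ = s²/D = 141000/111 = 1270.2703.
With fpc, (1 − n/N)·s²/n ≤ D requires n ≥ n₀/(1 + n₀/N) = 1270.2703/(1 + 1270.2703/8998) = 1113.1273.
Rounding up, n = 1114.

1114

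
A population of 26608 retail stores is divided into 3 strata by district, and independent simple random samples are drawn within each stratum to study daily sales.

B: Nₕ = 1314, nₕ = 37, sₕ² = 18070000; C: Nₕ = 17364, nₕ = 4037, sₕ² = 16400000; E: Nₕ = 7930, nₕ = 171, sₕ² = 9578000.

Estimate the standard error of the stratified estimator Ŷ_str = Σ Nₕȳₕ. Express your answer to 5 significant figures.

Var(Ŷ_str) = Σₕ Nₕ²(1 − fₕ)sₕ²/nₕ.
B: 1314²·(1 − 37/1314)·18070000/37 = 8.1948817 × 10^11.
C: 17364²·(1 − 4037/17364)·16400000/4037 = 9.4008533 × 10^11.
E: 7930²·(1 − 171/7930)·9578000/171 = 3.4463364 × 10^12.
Sum = 5.2059099 × 10^12.
SE = √(5.2059099 × 10^12) = 2.2816 × 10^6.

2.2816 × 10^6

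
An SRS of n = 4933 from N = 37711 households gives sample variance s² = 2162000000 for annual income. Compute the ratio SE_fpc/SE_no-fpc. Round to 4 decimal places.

f = n/N = 4933/37711 = 0.13081064.
SE_no-fpc = √(s²/n) = 662.02179; SE_fpc = √((1−f)s²/n) = 617.20507.
Ratio = √(1−f) = 0.93230326.

0.9323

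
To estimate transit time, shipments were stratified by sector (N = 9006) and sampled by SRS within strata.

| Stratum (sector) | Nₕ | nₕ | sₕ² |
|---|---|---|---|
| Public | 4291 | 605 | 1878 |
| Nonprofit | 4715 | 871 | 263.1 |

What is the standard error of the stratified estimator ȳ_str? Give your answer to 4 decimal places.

Var(ȳ_str) = Σₕ Wₕ²(1 − fₕ)sₕ²/nₕ with Wₕ = Nₕ/N, N = 9006.
Public: Wₕ = 0.47646014; term = 0.47646014²·(1 − 0.14099278)·1878/605 = 0.60532718.
Nonprofit: Wₕ = 0.52353986; term = 0.52353986²·(1 − 0.18472959)·263.1/871 = 0.067500017.
Sum = 0.6728272.
SE = √(0.6728272) = 0.8203.

0.8203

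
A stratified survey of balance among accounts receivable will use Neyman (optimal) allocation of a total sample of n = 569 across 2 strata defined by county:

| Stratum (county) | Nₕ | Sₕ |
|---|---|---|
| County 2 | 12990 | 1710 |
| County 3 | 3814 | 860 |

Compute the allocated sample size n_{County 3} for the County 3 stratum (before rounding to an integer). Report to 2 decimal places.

Neyman allocation: nₕ = n·NₕSₕ / Σⱼ NⱼSⱼ.
Σ NⱼSⱼ = 12990·1710 + 3814·860 = 2.549294 × 10^7.
n_{County 3} = 569·3814·860 / (2.549294 × 10^7) = 73.21.

73.21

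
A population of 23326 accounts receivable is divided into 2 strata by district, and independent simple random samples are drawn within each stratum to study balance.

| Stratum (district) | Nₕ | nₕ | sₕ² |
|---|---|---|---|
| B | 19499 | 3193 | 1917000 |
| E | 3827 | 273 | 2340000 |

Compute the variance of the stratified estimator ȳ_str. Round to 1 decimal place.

Var(ȳ_str) = Σₕ Wₕ²(1 − fₕ)sₕ²/nₕ with Wₕ = Nₕ/N, N = 23326.
B: Wₕ = 0.83593415; term = 0.83593415²·(1 − 0.16375199)·1917000/3193 = 350.83461.
E: Wₕ = 0.16406585; term = 0.16406585²·(1 − 0.07133525)·2340000/273 = 214.26368.
Sum = 565.09829.

565.1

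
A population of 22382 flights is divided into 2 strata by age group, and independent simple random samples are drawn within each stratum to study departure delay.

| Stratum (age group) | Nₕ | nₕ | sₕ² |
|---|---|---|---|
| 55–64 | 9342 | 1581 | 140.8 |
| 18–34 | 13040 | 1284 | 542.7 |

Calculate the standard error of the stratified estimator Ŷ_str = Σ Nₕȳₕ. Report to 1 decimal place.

8441.0

Var(Ŷ_str) = Σₕ Nₕ²(1 − fₕ)sₕ²/nₕ.
55–64: 9342²·(1 − 1581/9342)·140.8/1581 = 6.4569635 × 10^6.
18–34: 13040²·(1 − 1284/13040)·542.7/1284 = 6.4793579 × 10^7.
Sum = 7.1250543 × 10^7.
SE = √(7.1250543 × 10^7) = 8441.0.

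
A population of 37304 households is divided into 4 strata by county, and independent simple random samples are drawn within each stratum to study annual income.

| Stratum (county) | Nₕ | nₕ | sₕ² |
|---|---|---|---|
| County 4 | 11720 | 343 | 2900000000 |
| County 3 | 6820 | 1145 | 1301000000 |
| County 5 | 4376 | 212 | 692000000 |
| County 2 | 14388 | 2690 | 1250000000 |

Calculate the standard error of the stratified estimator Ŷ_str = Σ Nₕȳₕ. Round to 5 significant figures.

3.6180 × 10^7

Var(Ŷ_str) = Σₕ Nₕ²(1 − fₕ)sₕ²/nₕ.
County 4: 11720²·(1 − 343/11720)·2900000000/343 = 1.1273512 × 10^15.
County 3: 6820²·(1 − 1145/6820)·1301000000/1145 = 4.3976641 × 10^13.
County 5: 4376²·(1 − 212/4376)·692000000/212 = 5.9478262 × 10^13.
County 2: 14388²·(1 − 2690/14388)·1250000000/2690 = 7.8211349 × 10^13.
Sum = 1.3090175 × 10^15.
SE = √(1.3090175 × 10^15) = 3.6180 × 10^7.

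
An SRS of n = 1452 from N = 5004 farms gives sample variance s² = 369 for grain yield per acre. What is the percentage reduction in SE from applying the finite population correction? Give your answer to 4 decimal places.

f = n/N = 1452/5004 = 0.29016787.
SE_no-fpc = √(s²/n) = 0.5041153; SE_fpc = √((1−f)s²/n) = 0.42472488.
Ratio = √(1−f) = 0.84251536. Reduction = 100·(1 − 0.84251536) = 15.7485%.

15.7485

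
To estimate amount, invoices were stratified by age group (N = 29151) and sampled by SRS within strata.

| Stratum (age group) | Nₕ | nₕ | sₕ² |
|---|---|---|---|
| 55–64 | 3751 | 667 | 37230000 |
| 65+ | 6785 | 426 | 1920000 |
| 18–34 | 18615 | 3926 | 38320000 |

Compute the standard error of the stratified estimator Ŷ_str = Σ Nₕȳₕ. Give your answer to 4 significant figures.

1.873 × 10^6

Var(Ŷ_str) = Σₕ Nₕ²(1 − fₕ)sₕ²/nₕ.
55–64: 3751²·(1 − 667/3751)·37230000/667 = 6.456968 × 10^11.
65+: 6785²·(1 − 426/6785)·1920000/426 = 1.9446001 × 10^11.
18–34: 18615²·(1 − 3926/18615)·38320000/3926 = 2.6688888 × 10^12.
Sum = 3.5090456 × 10^12.
SE = √(3.5090456 × 10^12) = 1.873 × 10^6.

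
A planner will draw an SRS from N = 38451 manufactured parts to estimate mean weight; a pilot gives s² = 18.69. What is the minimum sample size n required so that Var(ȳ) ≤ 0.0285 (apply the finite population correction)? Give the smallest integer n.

645

Without fpc, n₀ = s²/D = 18.69/0.0285 = 655.7895.
With fpc, (1 − n/N)·s²/n ≤ D requires n ≥ n₀/(1 + n₀/N) = 655.7895/(1 + 655.7895/38451) = 644.7924.
Rounding up, n = 645.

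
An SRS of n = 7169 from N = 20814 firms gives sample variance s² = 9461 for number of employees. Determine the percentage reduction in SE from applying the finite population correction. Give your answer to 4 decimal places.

f = n/N = 7169/20814 = 0.34443163.
SE_no-fpc = √(s²/n) = 1.1487863; SE_fpc = √((1−f)s²/n) = 0.9301398.
Ratio = √(1−f) = 0.80967177. Reduction = 100·(1 − 0.80967177) = 19.0328%.

19.0328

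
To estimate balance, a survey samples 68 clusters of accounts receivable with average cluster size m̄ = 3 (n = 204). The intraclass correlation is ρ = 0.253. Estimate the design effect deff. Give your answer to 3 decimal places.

1.506

deff = 1 + (3 − 1)·0.253 = 1 + 0.506 = 1.506.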